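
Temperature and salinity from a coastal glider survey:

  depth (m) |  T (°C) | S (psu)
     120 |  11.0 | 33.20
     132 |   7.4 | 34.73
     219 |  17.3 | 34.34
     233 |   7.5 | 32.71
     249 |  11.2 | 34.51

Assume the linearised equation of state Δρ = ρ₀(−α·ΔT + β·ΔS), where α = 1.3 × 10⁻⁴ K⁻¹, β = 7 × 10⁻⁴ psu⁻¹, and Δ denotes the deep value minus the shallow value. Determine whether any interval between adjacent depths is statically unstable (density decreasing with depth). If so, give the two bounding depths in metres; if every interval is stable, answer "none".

132–219 m

Evaluate Δρ/ρ₀ = −αΔT + βΔS across each adjacent pair:
  120–132 m: −αΔT+βΔS = −(1.3 × 10⁻⁴)(-3.6)+(7 × 10⁻⁴)(+1.53) = 1.5 × 10⁻³ → stable
  132–219 m: −αΔT+βΔS = −(1.3 × 10⁻⁴)(+9.9)+(7 × 10⁻⁴)(-0.39) = -1.6 × 10⁻³ → UNSTABLE
  219–233 m: −αΔT+βΔS = −(1.3 × 10⁻⁴)(-9.8)+(7 × 10⁻⁴)(-1.63) = 1.3 × 10⁻⁴ → stable
  233–249 m: −αΔT+βΔS = −(1.3 × 10⁻⁴)(+3.7)+(7 × 10⁻⁴)(+1.80) = 7.8 × 10⁻⁴ → stable
The 132–219 m interval has Δρ < 0: lighter water underlies denser water.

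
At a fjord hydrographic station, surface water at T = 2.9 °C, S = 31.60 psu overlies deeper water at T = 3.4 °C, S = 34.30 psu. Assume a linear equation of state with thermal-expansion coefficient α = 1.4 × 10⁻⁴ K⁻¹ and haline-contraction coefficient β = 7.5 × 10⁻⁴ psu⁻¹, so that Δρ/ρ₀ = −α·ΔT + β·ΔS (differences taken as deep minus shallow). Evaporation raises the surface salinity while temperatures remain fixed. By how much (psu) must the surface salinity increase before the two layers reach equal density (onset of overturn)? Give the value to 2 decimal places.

Neutral buoyancy requires −α(T_deep − T_surf) + β(S_deep − S_surf′) = 0.
S_surf′ = S_deep − (α/β)·ΔT = 34.30 − (1.4 × 10⁻⁴/7.5 × 10⁻⁴)·(+0.5) = 34.2067 psu.
Increase required: 34.2067 − 31.60 = 2.6067 psu.

2.61 psu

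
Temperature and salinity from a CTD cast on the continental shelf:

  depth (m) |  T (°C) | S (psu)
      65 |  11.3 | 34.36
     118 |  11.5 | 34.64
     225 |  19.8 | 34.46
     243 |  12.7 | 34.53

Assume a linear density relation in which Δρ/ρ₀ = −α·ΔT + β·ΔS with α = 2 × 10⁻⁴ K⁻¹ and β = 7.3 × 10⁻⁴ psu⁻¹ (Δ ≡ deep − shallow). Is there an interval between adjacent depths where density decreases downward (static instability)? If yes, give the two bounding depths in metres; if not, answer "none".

Evaluate Δρ/ρ₀ = −αΔT + βΔS across each adjacent pair:
  65–118 m: −αΔT+βΔS = −(2 × 10⁻⁴)(+0.2)+(7.3 × 10⁻⁴)(+0.28) = 1.6 × 10⁻⁴ → stable
  118–225 m: −αΔT+βΔS = −(2 × 10⁻⁴)(+8.3)+(7.3 × 10⁻⁴)(-0.18) = -1.8 × 10⁻³ → UNSTABLE
  225–243 m: −αΔT+βΔS = −(2 × 10⁻⁴)(-7.1)+(7.3 × 10⁻⁴)(+0.07) = 1.5 × 10⁻³ → stable
The 118–225 m interval has Δρ < 0: lighter water underlies denser water.

118–225 m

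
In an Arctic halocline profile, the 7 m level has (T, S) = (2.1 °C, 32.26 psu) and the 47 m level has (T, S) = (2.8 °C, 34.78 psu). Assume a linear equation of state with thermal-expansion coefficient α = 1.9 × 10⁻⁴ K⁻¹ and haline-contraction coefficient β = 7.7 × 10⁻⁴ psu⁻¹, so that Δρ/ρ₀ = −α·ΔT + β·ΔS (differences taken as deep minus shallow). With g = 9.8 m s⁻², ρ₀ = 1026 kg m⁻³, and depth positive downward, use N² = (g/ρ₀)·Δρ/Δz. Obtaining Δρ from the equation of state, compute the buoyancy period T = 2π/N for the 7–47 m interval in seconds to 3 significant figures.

299 s

ΔT = +0.7 K, ΔS = +2.52 psu (deep − shallow).
Δρ/ρ₀ = −αΔT + βΔS = -1.33 × 10⁻⁴ + 1.9404 × 10⁻³ = 1.8074 × 10⁻³, so Δρ ≈ 1.854 kg m⁻³.
N² = (g/ρ₀)·Δρ/Δz = g·(Δρ/ρ₀)/Δz = 9.8 × 1.8074 × 10⁻³ / 40 = 4.4281 × 10⁻⁴ s⁻².
N = √(4.4281 × 10⁻⁴) = 0.021043 rad s⁻¹ → T = 2π/N = 298.59 s ≈ 299 s.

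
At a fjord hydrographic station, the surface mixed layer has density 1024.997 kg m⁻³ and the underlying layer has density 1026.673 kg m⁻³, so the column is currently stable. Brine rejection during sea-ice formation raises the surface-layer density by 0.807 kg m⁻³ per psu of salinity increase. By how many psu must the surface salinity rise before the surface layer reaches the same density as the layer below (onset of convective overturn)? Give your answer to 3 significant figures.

2.08 psu

Density deficit of the surface layer: 1026.673 − 1024.997 = 1.676 kg m⁻³.
Required change = 1.676 / 0.807 = 2.08 psu.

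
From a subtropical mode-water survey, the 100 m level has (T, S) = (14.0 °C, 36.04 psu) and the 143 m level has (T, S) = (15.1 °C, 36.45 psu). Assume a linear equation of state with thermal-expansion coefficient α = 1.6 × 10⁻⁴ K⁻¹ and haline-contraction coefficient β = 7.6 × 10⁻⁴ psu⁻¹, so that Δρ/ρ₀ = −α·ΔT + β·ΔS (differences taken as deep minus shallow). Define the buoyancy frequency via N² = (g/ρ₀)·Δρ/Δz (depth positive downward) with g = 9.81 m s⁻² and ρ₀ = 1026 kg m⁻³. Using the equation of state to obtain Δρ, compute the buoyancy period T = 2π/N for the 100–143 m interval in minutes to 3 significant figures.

ΔT = +1.1 K, ΔS = +0.41 psu (deep − shallow).
Δρ/ρ₀ = −αΔT + βΔS = -1.76 × 10⁻⁴ + 3.116 × 10⁻⁴ = 1.356 × 10⁻⁴, so Δρ ≈ 0.1391 kg m⁻³.
N² = (g/ρ₀)·Δρ/Δz = g·(Δρ/ρ₀)/Δz = 9.81 × 1.356 × 10⁻⁴ / 43 = 3.0936 × 10⁻⁵ s⁻².
N = √(3.0936 × 10⁻⁵) = 5.5620 × 10⁻³ rad s⁻¹ → T = 2π/N = 1.1297 × 10³ s = 18.828 min ≈ 18.8 min.

18.8 min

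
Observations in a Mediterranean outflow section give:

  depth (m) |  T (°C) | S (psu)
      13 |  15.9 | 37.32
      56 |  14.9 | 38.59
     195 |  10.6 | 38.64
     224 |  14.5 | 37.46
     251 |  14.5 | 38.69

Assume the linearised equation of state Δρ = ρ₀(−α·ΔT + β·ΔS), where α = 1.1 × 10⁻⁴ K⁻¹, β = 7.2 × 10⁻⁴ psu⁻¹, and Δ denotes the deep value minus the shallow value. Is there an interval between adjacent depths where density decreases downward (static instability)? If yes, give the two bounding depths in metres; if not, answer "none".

195–224 m

Evaluate Δρ/ρ₀ = −αΔT + βΔS across each adjacent pair:
  13–56 m: −αΔT+βΔS = −(1.1 × 10⁻⁴)(-1.0)+(7.2 × 10⁻⁴)(+1.27) = 1.0 × 10⁻³ → stable
  56–195 m: −αΔT+βΔS = −(1.1 × 10⁻⁴)(-4.3)+(7.2 × 10⁻⁴)(+0.05) = 5.1 × 10⁻⁴ → stable
  195–224 m: −αΔT+βΔS = −(1.1 × 10⁻⁴)(+3.9)+(7.2 × 10⁻⁴)(-1.18) = -1.3 × 10⁻³ → UNSTABLE
  224–251 m: −αΔT+βΔS = −(1.1 × 10⁻⁴)(+0.0)+(7.2 × 10⁻⁴)(+1.23) = 8.9 × 10⁻⁴ → stable
The 195–224 m interval has Δρ < 0: lighter water underlies denser water.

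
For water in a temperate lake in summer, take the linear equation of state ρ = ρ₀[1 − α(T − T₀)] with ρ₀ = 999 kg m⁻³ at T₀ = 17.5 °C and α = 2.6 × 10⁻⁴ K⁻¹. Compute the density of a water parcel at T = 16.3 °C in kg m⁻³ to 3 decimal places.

T − T₀ = -1.2 K.
Bracket = 1 − α·(-1.2) = 1 + (3.12 × 10⁻⁴) = 1.0003120.
ρ = 999 × 1.0003120 = 999.312 kg m⁻³.

999.312 kg m⁻³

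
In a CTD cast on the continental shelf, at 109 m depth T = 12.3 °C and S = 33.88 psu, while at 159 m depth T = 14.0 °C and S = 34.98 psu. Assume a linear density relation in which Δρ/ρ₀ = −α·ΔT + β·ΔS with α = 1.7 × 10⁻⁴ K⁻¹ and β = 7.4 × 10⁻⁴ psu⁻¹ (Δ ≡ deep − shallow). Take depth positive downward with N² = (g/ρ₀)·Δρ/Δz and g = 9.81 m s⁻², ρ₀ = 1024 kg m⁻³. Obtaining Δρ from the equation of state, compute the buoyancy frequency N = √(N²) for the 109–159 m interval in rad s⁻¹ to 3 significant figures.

ΔT = +1.7 K, ΔS = +1.10 psu (deep − shallow).
Δρ/ρ₀ = −αΔT + βΔS = -2.89 × 10⁻⁴ + 8.14 × 10⁻⁴ = 5.25 × 10⁻⁴, so Δρ ≈ 0.5376 kg m⁻³.
N² = (g/ρ₀)·Δρ/Δz = g·(Δρ/ρ₀)/Δz = 9.81 × 5.25 × 10⁻⁴ / 50 = 1.0301 × 10⁻⁴ s⁻².
N = √(1.0301 × 10⁻⁴) = 0.010149 rad s⁻¹ ≈ 0.0101 rad s⁻¹.

0.0101 rad s⁻¹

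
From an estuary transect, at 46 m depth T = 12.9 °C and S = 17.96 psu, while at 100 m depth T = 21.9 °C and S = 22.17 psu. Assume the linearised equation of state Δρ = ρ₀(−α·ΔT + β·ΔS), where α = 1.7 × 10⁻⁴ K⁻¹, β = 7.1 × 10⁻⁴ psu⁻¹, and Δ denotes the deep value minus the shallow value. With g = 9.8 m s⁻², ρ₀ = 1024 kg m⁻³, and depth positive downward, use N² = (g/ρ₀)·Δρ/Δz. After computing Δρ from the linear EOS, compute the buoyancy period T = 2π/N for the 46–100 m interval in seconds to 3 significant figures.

ΔT = +9.0 K, ΔS = +4.21 psu (deep − shallow).
Δρ/ρ₀ = −αΔT + βΔS = -1.53 × 10⁻³ + 2.9891 × 10⁻³ = 1.4591 × 10⁻³, so Δρ ≈ 1.494 kg m⁻³.
N² = (g/ρ₀)·Δρ/Δz = g·(Δρ/ρ₀)/Δz = 9.8 × 1.4591 × 10⁻³ / 54 = 2.6480 × 10⁻⁴ s⁻².
N = √(2.6480 × 10⁻⁴) = 0.016273 rad s⁻¹ → T = 2π/N = 386.11 s ≈ 386 s.

386 s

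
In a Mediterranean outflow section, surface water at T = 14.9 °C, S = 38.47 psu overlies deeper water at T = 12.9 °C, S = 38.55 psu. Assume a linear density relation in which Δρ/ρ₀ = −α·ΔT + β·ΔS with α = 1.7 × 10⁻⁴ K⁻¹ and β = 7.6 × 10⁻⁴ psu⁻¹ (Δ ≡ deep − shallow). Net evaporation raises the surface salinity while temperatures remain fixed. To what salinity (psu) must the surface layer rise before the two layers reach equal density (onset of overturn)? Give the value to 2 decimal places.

39.00 psu

Neutral buoyancy requires −α(T_deep − T_surf) + β(S_deep − S_surf′) = 0.
S_surf′ = S_deep − (α/β)·ΔT = 38.55 − (1.7 × 10⁻⁴/7.6 × 10⁻⁴)·(-2.0) = 38.9974 psu.
Increase required: 38.9974 − 38.47 = 0.5274 psu.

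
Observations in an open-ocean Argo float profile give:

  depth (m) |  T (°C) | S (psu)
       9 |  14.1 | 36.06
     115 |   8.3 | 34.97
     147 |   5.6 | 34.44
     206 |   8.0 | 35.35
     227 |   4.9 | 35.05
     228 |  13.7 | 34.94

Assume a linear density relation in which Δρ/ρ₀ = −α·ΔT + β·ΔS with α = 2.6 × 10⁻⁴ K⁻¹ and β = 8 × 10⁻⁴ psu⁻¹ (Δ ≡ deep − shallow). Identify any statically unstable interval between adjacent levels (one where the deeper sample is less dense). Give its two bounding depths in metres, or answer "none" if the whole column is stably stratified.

227–228 m

Evaluate Δρ/ρ₀ = −αΔT + βΔS across each adjacent pair:
  9–115 m: −αΔT+βΔS = −(2.6 × 10⁻⁴)(-5.8)+(8 × 10⁻⁴)(-1.09) = 6.4 × 10⁻⁴ → stable
  115–147 m: −αΔT+βΔS = −(2.6 × 10⁻⁴)(-2.7)+(8 × 10⁻⁴)(-0.53) = 2.8 × 10⁻⁴ → stable
  147–206 m: −αΔT+βΔS = −(2.6 × 10⁻⁴)(+2.4)+(8 × 10⁻⁴)(+0.91) = 1.0 × 10⁻⁴ → stable
  206–227 m: −αΔT+βΔS = −(2.6 × 10⁻⁴)(-3.1)+(8 × 10⁻⁴)(-0.30) = 5.7 × 10⁻⁴ → stable
  227–228 m: −αΔT+βΔS = −(2.6 × 10⁻⁴)(+8.8)+(8 × 10⁻⁴)(-0.11) = -2.4 × 10⁻³ → UNSTABLE
The 227–228 m interval has Δρ < 0: lighter water underlies denser water.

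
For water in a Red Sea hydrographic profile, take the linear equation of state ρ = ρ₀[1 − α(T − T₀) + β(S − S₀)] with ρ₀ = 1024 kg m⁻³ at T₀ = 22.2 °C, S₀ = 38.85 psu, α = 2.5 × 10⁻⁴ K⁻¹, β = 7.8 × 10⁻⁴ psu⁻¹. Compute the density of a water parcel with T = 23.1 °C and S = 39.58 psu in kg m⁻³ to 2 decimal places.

T − T₀ = +0.9 K, S − S₀ = +0.73 psu.
Bracket = 1 − α·(+0.9) + β·(+0.73) = 1 + (3.444 × 10⁻⁴) = 1.0003444.
ρ = 1024 × 1.0003444 = 1024.35 kg m⁻³.

1024.35 kg m⁻³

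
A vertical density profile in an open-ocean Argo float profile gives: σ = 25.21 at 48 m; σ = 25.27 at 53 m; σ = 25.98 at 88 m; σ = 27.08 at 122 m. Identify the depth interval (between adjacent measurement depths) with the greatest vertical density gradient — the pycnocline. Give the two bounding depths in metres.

88–122 m

Compute the density gradient over each adjacent pair:
  48–53 m: Δρ/Δz = 0.06/5 = 0.012 kg m⁻⁴
  53–88 m: Δρ/Δz = 0.71/35 = 0.020 kg m⁻⁴
  88–122 m: Δρ/Δz = 1.10/34 = 0.032 kg m⁻⁴
The largest gradient is in the 88–122 m interval — the pycnocline.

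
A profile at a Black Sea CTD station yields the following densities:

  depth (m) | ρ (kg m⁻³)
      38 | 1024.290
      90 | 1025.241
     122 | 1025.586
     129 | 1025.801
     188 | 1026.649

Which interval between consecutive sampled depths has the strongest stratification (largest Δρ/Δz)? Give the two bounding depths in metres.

122–129 m

Compute the density gradient over each adjacent pair:
  38–90 m: Δρ/Δz = 0.951/52 = 0.018 kg m⁻⁴
  90–122 m: Δρ/Δz = 0.345/32 = 0.011 kg m⁻⁴
  122–129 m: Δρ/Δz = 0.215/7 = 0.031 kg m⁻⁴
  129–188 m: Δρ/Δz = 0.848/59 = 0.014 kg m⁻⁴
The largest gradient is in the 122–129 m interval — the pycnocline.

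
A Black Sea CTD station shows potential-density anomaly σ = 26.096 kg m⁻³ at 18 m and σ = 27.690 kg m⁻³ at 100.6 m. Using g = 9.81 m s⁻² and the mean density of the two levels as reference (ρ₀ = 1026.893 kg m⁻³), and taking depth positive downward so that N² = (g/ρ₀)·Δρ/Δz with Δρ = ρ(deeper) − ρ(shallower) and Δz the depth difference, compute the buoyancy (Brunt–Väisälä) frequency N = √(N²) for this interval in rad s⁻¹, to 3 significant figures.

0.0136 rad s⁻¹

Δρ = 1027.690 − 1026.096 = 1.594 kg m⁻³ over Δz = 100.6 − 18 = 82.6 m.
N² = (9.81/1026.893) × (1.594/82.6) = 1.8435 × 10⁻⁴ s⁻².
N = √(1.8435 × 10⁻⁴) = 0.013578 rad s⁻¹ ≈ 0.0136 rad s⁻¹.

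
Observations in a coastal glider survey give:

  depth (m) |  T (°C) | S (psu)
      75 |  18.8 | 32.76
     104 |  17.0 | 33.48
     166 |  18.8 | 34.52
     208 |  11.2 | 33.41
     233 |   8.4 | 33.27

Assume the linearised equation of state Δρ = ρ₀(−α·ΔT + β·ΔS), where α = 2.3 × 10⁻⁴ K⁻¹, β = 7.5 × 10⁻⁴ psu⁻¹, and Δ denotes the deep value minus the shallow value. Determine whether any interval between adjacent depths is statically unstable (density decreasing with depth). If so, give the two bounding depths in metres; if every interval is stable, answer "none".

Evaluate Δρ/ρ₀ = −αΔT + βΔS across each adjacent pair:
  75–104 m: −αΔT+βΔS = −(2.3 × 10⁻⁴)(-1.8)+(7.5 × 10⁻⁴)(+0.72) = 9.5 × 10⁻⁴ → stable
  104–166 m: −αΔT+βΔS = −(2.3 × 10⁻⁴)(+1.8)+(7.5 × 10⁻⁴)(+1.04) = 3.7 × 10⁻⁴ → stable
  166–208 m: −αΔT+βΔS = −(2.3 × 10⁻⁴)(-7.6)+(7.5 × 10⁻⁴)(-1.11) = 9.2 × 10⁻⁴ → stable
  208–233 m: −αΔT+βΔS = −(2.3 × 10⁻⁴)(-2.8)+(7.5 × 10⁻⁴)(-0.14) = 5.4 × 10⁻⁴ → stable
Every interval has Δρ > 0: the column is stably stratified throughout.

none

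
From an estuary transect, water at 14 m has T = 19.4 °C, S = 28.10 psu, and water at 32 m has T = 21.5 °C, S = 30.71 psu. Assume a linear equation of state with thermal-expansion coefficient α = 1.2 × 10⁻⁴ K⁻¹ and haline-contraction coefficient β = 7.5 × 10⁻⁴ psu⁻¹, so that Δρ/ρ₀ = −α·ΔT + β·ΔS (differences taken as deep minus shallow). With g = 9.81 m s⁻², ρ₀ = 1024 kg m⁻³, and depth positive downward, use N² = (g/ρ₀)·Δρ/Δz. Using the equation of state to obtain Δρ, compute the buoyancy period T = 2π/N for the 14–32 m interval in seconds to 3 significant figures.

ΔT = +2.1 K, ΔS = +2.61 psu (deep − shallow).
Δρ/ρ₀ = −αΔT + βΔS = -2.52 × 10⁻⁴ + 1.9575 × 10⁻³ = 1.7055 × 10⁻³, so Δρ ≈ 1.746 kg m⁻³.
N² = (g/ρ₀)·Δρ/Δz = g·(Δρ/ρ₀)/Δz = 9.81 × 1.7055 × 10⁻³ / 18 = 9.2950 × 10⁻⁴ s⁻².
N = √(9.2950 × 10⁻⁴) = 0.030488 rad s⁻¹ → T = 2π/N = 206.09 s ≈ 206 s.

206 s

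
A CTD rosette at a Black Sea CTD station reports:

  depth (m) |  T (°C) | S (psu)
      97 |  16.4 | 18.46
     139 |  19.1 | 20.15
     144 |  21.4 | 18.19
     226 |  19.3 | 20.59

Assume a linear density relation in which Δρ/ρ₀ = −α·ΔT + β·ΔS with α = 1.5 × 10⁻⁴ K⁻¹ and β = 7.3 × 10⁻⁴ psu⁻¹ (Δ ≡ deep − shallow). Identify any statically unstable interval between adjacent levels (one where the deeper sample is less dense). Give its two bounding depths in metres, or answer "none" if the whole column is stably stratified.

Evaluate Δρ/ρ₀ = −αΔT + βΔS across each adjacent pair:
  97–139 m: −αΔT+βΔS = −(1.5 × 10⁻⁴)(+2.7)+(7.3 × 10⁻⁴)(+1.69) = 8.3 × 10⁻⁴ → stable
  139–144 m: −αΔT+βΔS = −(1.5 × 10⁻⁴)(+2.3)+(7.3 × 10⁻⁴)(-1.96) = -1.8 × 10⁻³ → UNSTABLE
  144–226 m: −αΔT+βΔS = −(1.5 × 10⁻⁴)(-2.1)+(7.3 × 10⁻⁴)(+2.40) = 2.1 × 10⁻³ → stable
The 139–144 m interval has Δρ < 0: lighter water underlies denser water.

139–144 m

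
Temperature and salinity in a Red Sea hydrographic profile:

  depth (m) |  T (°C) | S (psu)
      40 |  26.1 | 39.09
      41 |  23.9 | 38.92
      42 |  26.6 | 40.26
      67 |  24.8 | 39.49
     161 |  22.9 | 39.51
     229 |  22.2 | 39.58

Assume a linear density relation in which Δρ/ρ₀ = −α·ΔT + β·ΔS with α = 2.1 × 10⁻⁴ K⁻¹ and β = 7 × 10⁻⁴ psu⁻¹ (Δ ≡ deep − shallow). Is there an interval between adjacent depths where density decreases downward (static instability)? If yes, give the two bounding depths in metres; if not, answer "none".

42–67 m

Evaluate Δρ/ρ₀ = −αΔT + βΔS across each adjacent pair:
  40–41 m: −αΔT+βΔS = −(2.1 × 10⁻⁴)(-2.2)+(7 × 10⁻⁴)(-0.17) = 3.4 × 10⁻⁴ → stable
  41–42 m: −αΔT+βΔS = −(2.1 × 10⁻⁴)(+2.7)+(7 × 10⁻⁴)(+1.34) = 3.7 × 10⁻⁴ → stable
  42–67 m: −αΔT+βΔS = −(2.1 × 10⁻⁴)(-1.8)+(7 × 10⁻⁴)(-0.77) = -1.6 × 10⁻⁴ → UNSTABLE
  67–161 m: −αΔT+βΔS = −(2.1 × 10⁻⁴)(-1.9)+(7 × 10⁻⁴)(+0.02) = 4.1 × 10⁻⁴ → stable
  161–229 m: −αΔT+βΔS = −(2.1 × 10⁻⁴)(-0.7)+(7 × 10⁻⁴)(+0.07) = 2.0 × 10⁻⁴ → stable
The 42–67 m interval has Δρ < 0: lighter water underlies denser water.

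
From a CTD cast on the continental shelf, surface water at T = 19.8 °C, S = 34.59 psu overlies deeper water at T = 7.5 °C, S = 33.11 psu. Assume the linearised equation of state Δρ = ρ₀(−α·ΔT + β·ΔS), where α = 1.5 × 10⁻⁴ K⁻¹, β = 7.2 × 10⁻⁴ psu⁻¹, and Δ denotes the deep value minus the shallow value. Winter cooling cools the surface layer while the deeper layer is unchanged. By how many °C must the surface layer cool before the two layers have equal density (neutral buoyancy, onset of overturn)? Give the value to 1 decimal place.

Neutral buoyancy requires Δρ = 0, i.e. −α(T_deep − T_surf′) + β(S_deep − S_surf) = 0.
T_surf′ = T_deep − (β/α)·ΔS = 7.5 − (7.2 × 10⁻⁴/1.5 × 10⁻⁴)·(-1.48) = 14.604 °C.
Cooling required: 19.8 − (14.604) = 5.196 °C.

5.2 °C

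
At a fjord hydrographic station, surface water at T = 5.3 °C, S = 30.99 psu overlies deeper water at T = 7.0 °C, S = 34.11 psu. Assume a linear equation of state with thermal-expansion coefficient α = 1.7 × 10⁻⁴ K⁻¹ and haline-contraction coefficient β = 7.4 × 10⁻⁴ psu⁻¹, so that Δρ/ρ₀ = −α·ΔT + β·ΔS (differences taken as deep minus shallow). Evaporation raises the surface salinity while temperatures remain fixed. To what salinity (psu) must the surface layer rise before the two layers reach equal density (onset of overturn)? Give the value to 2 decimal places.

Neutral buoyancy requires −α(T_deep − T_surf) + β(S_deep − S_surf′) = 0.
S_surf′ = S_deep − (α/β)·ΔT = 34.11 − (1.7 × 10⁻⁴/7.4 × 10⁻⁴)·(+1.7) = 33.7195 psu.
Increase required: 33.7195 − 30.99 = 2.7295 psu.

33.72 psu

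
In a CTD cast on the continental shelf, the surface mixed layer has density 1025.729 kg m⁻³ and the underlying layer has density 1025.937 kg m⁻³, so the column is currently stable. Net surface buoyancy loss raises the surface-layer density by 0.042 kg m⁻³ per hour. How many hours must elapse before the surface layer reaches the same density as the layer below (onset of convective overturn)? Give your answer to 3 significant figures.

4.95 hours

Density deficit of the surface layer: 1025.937 − 1025.729 = 0.208 kg m⁻³.
Required change = 0.208 / 0.042 = 4.95 hours.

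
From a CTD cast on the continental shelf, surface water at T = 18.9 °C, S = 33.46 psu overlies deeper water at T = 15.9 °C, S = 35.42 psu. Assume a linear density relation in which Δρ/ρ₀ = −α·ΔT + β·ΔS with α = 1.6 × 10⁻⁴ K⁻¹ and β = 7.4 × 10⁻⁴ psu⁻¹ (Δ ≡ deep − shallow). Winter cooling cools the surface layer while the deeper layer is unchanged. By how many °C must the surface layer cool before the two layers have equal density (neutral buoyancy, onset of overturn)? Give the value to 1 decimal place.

Neutral buoyancy requires Δρ = 0, i.e. −α(T_deep − T_surf′) + β(S_deep − S_surf) = 0.
T_surf′ = T_deep − (β/α)·ΔS = 15.9 − (7.4 × 10⁻⁴/1.6 × 10⁻⁴)·(+1.96) = 6.835 °C.
Cooling required: 18.9 − (6.835) = 12.065 °C.

12.1 °C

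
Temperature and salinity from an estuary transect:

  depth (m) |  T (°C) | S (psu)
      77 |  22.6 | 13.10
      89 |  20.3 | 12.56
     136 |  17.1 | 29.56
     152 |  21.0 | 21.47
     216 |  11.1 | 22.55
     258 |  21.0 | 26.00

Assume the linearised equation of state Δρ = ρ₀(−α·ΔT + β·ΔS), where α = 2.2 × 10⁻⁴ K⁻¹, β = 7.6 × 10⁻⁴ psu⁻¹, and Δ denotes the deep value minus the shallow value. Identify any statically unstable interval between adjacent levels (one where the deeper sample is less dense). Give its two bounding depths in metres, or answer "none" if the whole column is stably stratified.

Evaluate Δρ/ρ₀ = −αΔT + βΔS across each adjacent pair:
  77–89 m: −αΔT+βΔS = −(2.2 × 10⁻⁴)(-2.3)+(7.6 × 10⁻⁴)(-0.54) = 9.6 × 10⁻⁵ → stable
  89–136 m: −αΔT+βΔS = −(2.2 × 10⁻⁴)(-3.2)+(7.6 × 10⁻⁴)(+17.00) = 0.014 → stable
  136–152 m: −αΔT+βΔS = −(2.2 × 10⁻⁴)(+3.9)+(7.6 × 10⁻⁴)(-8.09) = -7.0 × 10⁻³ → UNSTABLE
  152–216 m: −αΔT+βΔS = −(2.2 × 10⁻⁴)(-9.9)+(7.6 × 10⁻⁴)(+1.08) = 3.0 × 10⁻³ → stable
  216–258 m: −αΔT+βΔS = −(2.2 × 10⁻⁴)(+9.9)+(7.6 × 10⁻⁴)(+3.45) = 4.4 × 10⁻⁴ → stable
The 136–152 m interval has Δρ < 0: lighter water underlies denser water.

136–152 m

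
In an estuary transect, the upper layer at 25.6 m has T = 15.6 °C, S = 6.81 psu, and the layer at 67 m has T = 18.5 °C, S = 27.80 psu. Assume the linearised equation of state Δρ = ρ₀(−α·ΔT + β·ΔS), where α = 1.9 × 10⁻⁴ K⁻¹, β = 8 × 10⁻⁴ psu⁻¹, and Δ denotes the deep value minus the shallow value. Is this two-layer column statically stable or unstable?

stable

ΔT = 18.5 − 15.6 = +2.9 K and ΔS = 27.80 − 6.81 = +20.99 psu (deep − shallow).
−αΔT = -5.51 × 10⁻⁴; βΔS = 0.016792; sum Δρ/ρ₀ = 0.016241.
Δρ/ρ₀ > 0, so Δρ > 0: deeper water is denser → statically stable.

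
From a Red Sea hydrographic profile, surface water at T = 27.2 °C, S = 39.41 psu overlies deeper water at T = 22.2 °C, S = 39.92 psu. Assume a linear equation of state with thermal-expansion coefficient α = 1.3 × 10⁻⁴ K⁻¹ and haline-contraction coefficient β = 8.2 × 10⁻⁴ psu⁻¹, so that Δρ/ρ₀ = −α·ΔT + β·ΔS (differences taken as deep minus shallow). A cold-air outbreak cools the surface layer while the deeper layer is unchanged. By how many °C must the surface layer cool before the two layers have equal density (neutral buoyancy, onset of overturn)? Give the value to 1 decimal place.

8.2 °C

Neutral buoyancy requires Δρ = 0, i.e. −α(T_deep − T_surf′) + β(S_deep − S_surf) = 0.
T_surf′ = T_deep − (β/α)·ΔS = 22.2 − (8.2 × 10⁻⁴/1.3 × 10⁻⁴)·(+0.51) = 18.983 °C.
Cooling required: 27.2 − (18.983) = 8.217 °C.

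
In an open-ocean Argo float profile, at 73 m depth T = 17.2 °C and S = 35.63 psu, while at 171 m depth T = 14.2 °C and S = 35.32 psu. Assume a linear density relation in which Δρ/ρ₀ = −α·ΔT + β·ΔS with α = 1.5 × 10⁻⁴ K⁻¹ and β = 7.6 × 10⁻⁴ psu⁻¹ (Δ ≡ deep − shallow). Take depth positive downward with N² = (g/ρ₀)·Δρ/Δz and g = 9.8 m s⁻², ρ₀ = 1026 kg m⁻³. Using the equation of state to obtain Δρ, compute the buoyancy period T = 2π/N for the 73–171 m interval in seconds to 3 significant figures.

ΔT = -3.0 K, ΔS = -0.31 psu (deep − shallow).
Δρ/ρ₀ = −αΔT + βΔS = 4.50 × 10⁻⁴ − 2.356 × 10⁻⁴ = 2.144 × 10⁻⁴, so Δρ ≈ 0.2200 kg m⁻³.
N² = (g/ρ₀)·Δρ/Δz = g·(Δρ/ρ₀)/Δz = 9.8 × 2.144 × 10⁻⁴ / 98 = 2.1440 × 10⁻⁵ s⁻².
N = √(2.1440 × 10⁻⁵) = 4.6303 × 10⁻³ rad s⁻¹ → T = 2π/N = 1.3570 × 10³ s ≈ 1.36 × 10³ s.

1.36 × 10³ s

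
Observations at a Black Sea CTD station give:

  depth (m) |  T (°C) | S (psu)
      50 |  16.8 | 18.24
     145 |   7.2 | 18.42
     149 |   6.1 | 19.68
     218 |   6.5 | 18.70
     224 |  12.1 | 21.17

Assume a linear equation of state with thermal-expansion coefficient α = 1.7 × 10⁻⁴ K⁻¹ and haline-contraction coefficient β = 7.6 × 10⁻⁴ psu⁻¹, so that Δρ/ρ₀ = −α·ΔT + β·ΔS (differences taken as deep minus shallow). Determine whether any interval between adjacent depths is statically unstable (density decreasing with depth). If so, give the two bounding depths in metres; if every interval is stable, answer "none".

Evaluate Δρ/ρ₀ = −αΔT + βΔS across each adjacent pair:
  50–145 m: −αΔT+βΔS = −(1.7 × 10⁻⁴)(-9.6)+(7.6 × 10⁻⁴)(+0.18) = 1.8 × 10⁻³ → stable
  145–149 m: −αΔT+βΔS = −(1.7 × 10⁻⁴)(-1.1)+(7.6 × 10⁻⁴)(+1.26) = 1.1 × 10⁻³ → stable
  149–218 m: −αΔT+βΔS = −(1.7 × 10⁻⁴)(+0.4)+(7.6 × 10⁻⁴)(-0.98) = -8.1 × 10⁻⁴ → UNSTABLE
  218–224 m: −αΔT+βΔS = −(1.7 × 10⁻⁴)(+5.6)+(7.6 × 10⁻⁴)(+2.47) = 9.3 × 10⁻⁴ → stable
The 149–218 m interval has Δρ < 0: lighter water underlies denser water.

149–218 m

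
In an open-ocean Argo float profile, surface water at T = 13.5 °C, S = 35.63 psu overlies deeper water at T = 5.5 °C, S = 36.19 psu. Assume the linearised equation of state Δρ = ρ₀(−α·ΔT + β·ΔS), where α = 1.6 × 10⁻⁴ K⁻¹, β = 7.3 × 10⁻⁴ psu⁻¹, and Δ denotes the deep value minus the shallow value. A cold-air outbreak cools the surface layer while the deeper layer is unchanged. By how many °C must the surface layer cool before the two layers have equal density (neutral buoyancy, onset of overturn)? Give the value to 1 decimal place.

Neutral buoyancy requires Δρ = 0, i.e. −α(T_deep − T_surf′) + β(S_deep − S_surf) = 0.
T_surf′ = T_deep − (β/α)·ΔS = 5.5 − (7.3 × 10⁻⁴/1.6 × 10⁻⁴)·(+0.56) = 2.945 °C.
Cooling required: 13.5 − (2.945) = 10.555 °C.

10.6 °C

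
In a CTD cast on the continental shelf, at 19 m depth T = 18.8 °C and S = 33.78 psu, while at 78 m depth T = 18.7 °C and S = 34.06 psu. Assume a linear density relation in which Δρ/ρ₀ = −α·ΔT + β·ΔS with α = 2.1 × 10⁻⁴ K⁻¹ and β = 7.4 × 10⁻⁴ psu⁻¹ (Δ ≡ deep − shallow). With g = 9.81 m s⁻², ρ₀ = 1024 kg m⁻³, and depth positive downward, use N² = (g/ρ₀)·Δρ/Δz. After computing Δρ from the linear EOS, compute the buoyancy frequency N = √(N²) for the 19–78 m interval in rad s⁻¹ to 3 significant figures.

ΔT = -0.1 K, ΔS = +0.28 psu (deep − shallow).
Δρ/ρ₀ = −αΔT + βΔS = 2.10 × 10⁻⁵ + 2.072 × 10⁻⁴ = 2.282 × 10⁻⁴, so Δρ ≈ 0.2337 kg m⁻³.
N² = (g/ρ₀)·Δρ/Δz = g·(Δρ/ρ₀)/Δz = 9.81 × 2.282 × 10⁻⁴ / 59 = 3.7943 × 10⁻⁵ s⁻².
N = √(3.7943 × 10⁻⁵) = 6.1598 × 10⁻³ rad s⁻¹ ≈ 6.16 × 10⁻³ rad s⁻¹.

6.16 × 10⁻³ rad s⁻¹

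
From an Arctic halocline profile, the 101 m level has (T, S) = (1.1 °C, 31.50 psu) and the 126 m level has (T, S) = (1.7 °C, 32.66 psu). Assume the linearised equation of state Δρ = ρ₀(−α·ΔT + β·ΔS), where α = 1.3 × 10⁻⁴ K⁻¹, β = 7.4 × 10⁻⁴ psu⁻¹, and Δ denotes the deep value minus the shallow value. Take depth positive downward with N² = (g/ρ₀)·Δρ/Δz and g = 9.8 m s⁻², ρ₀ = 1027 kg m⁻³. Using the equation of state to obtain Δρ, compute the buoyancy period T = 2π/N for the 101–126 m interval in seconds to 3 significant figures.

ΔT = +0.6 K, ΔS = +1.16 psu (deep − shallow).
Δρ/ρ₀ = −αΔT + βΔS = -7.80 × 10⁻⁵ + 8.584 × 10⁻⁴ = 7.804 × 10⁻⁴, so Δρ ≈ 0.8015 kg m⁻³.
N² = (g/ρ₀)·Δρ/Δz = g·(Δρ/ρ₀)/Δz = 9.8 × 7.804 × 10⁻⁴ / 25 = 3.0592 × 10⁻⁴ s⁻².
N = √(3.0592 × 10⁻⁴) = 0.017491 rad s⁻¹ → T = 2π/N = 359.22 s ≈ 359 s.

359 s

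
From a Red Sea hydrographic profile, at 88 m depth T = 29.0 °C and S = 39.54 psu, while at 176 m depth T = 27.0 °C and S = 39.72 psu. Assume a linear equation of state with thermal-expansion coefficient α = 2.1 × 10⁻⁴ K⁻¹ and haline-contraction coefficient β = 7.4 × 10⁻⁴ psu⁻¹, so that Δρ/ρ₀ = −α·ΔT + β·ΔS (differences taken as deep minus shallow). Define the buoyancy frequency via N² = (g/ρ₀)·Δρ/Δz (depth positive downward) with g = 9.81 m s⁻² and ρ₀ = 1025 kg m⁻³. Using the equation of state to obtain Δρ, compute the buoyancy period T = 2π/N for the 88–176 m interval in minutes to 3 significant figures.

13.3 min

ΔT = -2.0 K, ΔS = +0.18 psu (deep − shallow).
Δρ/ρ₀ = −αΔT + βΔS = 4.20 × 10⁻⁴ + 1.332 × 10⁻⁴ = 5.532 × 10⁻⁴, so Δρ ≈ 0.5670 kg m⁻³.
N² = (g/ρ₀)·Δρ/Δz = g·(Δρ/ρ₀)/Δz = 9.81 × 5.532 × 10⁻⁴ / 88 = 6.1669 × 10⁻⁵ s⁻².
N = √(6.1669 × 10⁻⁵) = 7.8530 × 10⁻³ rad s⁻¹ → T = 2π/N = 800.10 s = 13.335 min ≈ 13.3 min.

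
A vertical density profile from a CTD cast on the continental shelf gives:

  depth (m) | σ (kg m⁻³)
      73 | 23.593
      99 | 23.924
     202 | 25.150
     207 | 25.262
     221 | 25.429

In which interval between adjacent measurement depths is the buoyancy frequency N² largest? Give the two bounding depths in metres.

202–207 m

Compute the density gradient over each adjacent pair:
  73–99 m: Δρ/Δz = 0.331/26 = 0.013 kg m⁻⁴
  99–202 m: Δρ/Δz = 1.226/103 = 0.012 kg m⁻⁴
  202–207 m: Δρ/Δz = 0.112/5 = 0.022 kg m⁻⁴
  207–221 m: Δρ/Δz = 0.167/14 = 0.012 kg m⁻⁴
The largest gradient is in the 202–207 m interval — the pycnocline.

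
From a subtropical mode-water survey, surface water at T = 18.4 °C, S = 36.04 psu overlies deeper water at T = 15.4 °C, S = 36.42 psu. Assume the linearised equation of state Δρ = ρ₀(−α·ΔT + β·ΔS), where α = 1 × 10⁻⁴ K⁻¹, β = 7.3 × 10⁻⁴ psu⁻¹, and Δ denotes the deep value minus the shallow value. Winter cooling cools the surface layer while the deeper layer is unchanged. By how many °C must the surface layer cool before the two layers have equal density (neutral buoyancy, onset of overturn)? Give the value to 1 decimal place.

Neutral buoyancy requires Δρ = 0, i.e. −α(T_deep − T_surf′) + β(S_deep − S_surf) = 0.
T_surf′ = T_deep − (β/α)·ΔS = 15.4 − (7.3 × 10⁻⁴/1 × 10⁻⁴)·(+0.38) = 12.626 °C.
Cooling required: 18.4 − (12.626) = 5.774 °C.

5.8 °C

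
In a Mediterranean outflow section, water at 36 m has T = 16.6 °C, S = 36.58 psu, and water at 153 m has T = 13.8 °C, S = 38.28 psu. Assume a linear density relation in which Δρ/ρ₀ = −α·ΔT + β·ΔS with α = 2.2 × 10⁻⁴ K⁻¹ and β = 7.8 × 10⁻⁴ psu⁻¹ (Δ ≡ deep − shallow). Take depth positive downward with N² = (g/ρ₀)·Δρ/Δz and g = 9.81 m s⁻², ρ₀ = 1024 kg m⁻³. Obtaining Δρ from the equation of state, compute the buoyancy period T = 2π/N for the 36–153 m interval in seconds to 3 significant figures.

492 s

ΔT = -2.8 K, ΔS = +1.70 psu (deep − shallow).
Δρ/ρ₀ = −αΔT + βΔS = 6.16 × 10⁻⁴ + 1.326 × 10⁻³ = 1.942 × 10⁻³, so Δρ ≈ 1.989 kg m⁻³.
N² = (g/ρ₀)·Δρ/Δz = g·(Δρ/ρ₀)/Δz = 9.81 × 1.942 × 10⁻³ / 117 = 1.6283 × 10⁻⁴ s⁻².
N = √(1.6283 × 10⁻⁴) = 0.012760 rad s⁻¹ → T = 2π/N = 492.41 s ≈ 492 s.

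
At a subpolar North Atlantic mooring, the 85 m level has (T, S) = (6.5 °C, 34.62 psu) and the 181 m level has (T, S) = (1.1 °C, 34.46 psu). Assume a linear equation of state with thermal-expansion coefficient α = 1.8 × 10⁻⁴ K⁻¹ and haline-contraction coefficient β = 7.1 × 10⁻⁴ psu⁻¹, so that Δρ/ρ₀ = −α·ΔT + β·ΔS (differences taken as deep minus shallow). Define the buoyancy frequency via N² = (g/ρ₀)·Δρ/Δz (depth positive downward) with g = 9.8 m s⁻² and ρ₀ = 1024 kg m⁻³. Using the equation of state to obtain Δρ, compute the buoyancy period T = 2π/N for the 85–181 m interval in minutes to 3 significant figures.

11.2 min

ΔT = -5.4 K, ΔS = -0.16 psu (deep − shallow).
Δρ/ρ₀ = −αΔT + βΔS = 9.72 × 10⁻⁴ − 1.136 × 10⁻⁴ = 8.584 × 10⁻⁴, so Δρ ≈ 0.8790 kg m⁻³.
N² = (g/ρ₀)·Δρ/Δz = g·(Δρ/ρ₀)/Δz = 9.8 × 8.584 × 10⁻⁴ / 96 = 8.7628 × 10⁻⁵ s⁻².
N = √(8.7628 × 10⁻⁵) = 9.3610 × 10⁻³ rad s⁻¹ → T = 2π/N = 671.21 s = 11.187 min ≈ 11.2 min.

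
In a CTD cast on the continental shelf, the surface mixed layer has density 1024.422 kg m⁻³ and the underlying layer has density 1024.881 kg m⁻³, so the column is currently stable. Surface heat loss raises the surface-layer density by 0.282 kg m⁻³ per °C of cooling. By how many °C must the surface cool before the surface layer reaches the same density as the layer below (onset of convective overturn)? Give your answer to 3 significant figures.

1.63 °C

Density deficit of the surface layer: 1024.881 − 1024.422 = 0.459 kg m⁻³.
Required change = 0.459 / 0.282 = 1.63 °C.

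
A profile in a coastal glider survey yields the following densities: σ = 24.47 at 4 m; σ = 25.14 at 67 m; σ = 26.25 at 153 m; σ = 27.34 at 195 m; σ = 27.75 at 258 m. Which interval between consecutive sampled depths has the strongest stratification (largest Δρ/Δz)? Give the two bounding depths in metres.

Compute the density gradient over each adjacent pair:
  4–67 m: Δρ/Δz = 0.67/63 = 0.011 kg m⁻⁴
  67–153 m: Δρ/Δz = 1.11/86 = 0.013 kg m⁻⁴
  153–195 m: Δρ/Δz = 1.09/42 = 0.026 kg m⁻⁴
  195–258 m: Δρ/Δz = 0.41/63 = 6.5 × 10⁻³ kg m⁻⁴
The largest gradient is in the 153–195 m interval — the pycnocline.

153–195 m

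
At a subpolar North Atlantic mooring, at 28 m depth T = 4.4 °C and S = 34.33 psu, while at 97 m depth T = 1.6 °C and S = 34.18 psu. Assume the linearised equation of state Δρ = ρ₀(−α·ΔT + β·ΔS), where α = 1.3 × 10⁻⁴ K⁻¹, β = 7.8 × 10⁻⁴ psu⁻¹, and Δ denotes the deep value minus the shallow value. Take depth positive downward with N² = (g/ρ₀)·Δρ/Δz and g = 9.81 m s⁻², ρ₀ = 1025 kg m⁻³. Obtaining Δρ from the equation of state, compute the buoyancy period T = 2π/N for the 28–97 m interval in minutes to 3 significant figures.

17.7 min

ΔT = -2.8 K, ΔS = -0.15 psu (deep − shallow).
Δρ/ρ₀ = −αΔT + βΔS = 3.64 × 10⁻⁴ − 1.17 × 10⁻⁴ = 2.47 × 10⁻⁴, so Δρ ≈ 0.2532 kg m⁻³.
N² = (g/ρ₀)·Δρ/Δz = g·(Δρ/ρ₀)/Δz = 9.81 × 2.47 × 10⁻⁴ / 69 = 3.5117 × 10⁻⁵ s⁻².
N = √(3.5117 × 10⁻⁵) = 5.9260 × 10⁻³ rad s⁻¹ → T = 2π/N = 1.0603 × 10³ s = 17.672 min ≈ 17.7 min.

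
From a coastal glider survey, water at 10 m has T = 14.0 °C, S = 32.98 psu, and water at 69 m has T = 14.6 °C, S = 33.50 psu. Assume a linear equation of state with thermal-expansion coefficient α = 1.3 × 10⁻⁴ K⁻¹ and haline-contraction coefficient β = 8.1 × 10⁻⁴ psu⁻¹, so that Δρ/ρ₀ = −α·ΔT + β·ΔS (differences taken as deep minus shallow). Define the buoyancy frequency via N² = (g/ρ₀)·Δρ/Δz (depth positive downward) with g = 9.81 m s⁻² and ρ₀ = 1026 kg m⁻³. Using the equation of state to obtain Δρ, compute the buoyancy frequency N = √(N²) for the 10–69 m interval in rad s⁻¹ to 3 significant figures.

7.55 × 10⁻³ rad s⁻¹

ΔT = +0.6 K, ΔS = +0.52 psu (deep − shallow).
Δρ/ρ₀ = −αΔT + βΔS = -7.80 × 10⁻⁵ + 4.212 × 10⁻⁴ = 3.432 × 10⁻⁴, so Δρ ≈ 0.3521 kg m⁻³.
N² = (g/ρ₀)·Δρ/Δz = g·(Δρ/ρ₀)/Δz = 9.81 × 3.432 × 10⁻⁴ / 59 = 5.7064 × 10⁻⁵ s⁻².
N = √(5.7064 × 10⁻⁵) = 7.5541 × 10⁻³ rad s⁻¹ ≈ 7.55 × 10⁻³ rad s⁻¹.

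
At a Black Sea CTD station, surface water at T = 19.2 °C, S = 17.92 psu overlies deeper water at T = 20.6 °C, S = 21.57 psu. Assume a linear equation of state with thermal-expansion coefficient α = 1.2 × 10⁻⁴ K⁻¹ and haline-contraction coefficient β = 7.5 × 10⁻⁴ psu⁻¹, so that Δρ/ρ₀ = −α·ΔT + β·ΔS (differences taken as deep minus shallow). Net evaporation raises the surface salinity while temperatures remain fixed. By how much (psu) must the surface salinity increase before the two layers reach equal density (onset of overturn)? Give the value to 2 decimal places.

3.43 psu

Neutral buoyancy requires −α(T_deep − T_surf) + β(S_deep − S_surf′) = 0.
S_surf′ = S_deep − (α/β)·ΔT = 21.57 − (1.2 × 10⁻⁴/7.5 × 10⁻⁴)·(+1.4) = 21.3460 psu.
Increase required: 21.3460 − 17.92 = 3.4260 psu.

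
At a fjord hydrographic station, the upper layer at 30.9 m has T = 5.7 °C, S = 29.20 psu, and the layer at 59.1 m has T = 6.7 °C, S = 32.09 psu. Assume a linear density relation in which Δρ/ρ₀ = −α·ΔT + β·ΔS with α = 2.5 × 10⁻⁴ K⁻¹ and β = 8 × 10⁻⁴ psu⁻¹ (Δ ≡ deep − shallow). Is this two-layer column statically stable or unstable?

stable

ΔT = 6.7 − 5.7 = +1.0 K and ΔS = 32.09 − 29.20 = +2.89 psu (deep − shallow).
−αΔT = -2.50 × 10⁻⁴; βΔS = 2.312 × 10⁻³; sum Δρ/ρ₀ = 2.062 × 10⁻³.
Δρ/ρ₀ > 0, so Δρ > 0: deeper water is denser → statically stable.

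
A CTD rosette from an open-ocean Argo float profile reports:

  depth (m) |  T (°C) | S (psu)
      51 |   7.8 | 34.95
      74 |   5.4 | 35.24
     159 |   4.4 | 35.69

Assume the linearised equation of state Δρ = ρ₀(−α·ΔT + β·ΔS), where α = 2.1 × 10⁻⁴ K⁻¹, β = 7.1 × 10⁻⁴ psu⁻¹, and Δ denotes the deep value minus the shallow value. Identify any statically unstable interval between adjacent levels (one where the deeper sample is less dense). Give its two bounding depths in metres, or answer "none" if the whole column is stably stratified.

none

Evaluate Δρ/ρ₀ = −αΔT + βΔS across each adjacent pair:
  51–74 m: −αΔT+βΔS = −(2.1 × 10⁻⁴)(-2.4)+(7.1 × 10⁻⁴)(+0.29) = 7.1 × 10⁻⁴ → stable
  74–159 m: −αΔT+βΔS = −(2.1 × 10⁻⁴)(-1.0)+(7.1 × 10⁻⁴)(+0.45) = 5.3 × 10⁻⁴ → stable
Every interval has Δρ > 0: the column is stably stratified throughout.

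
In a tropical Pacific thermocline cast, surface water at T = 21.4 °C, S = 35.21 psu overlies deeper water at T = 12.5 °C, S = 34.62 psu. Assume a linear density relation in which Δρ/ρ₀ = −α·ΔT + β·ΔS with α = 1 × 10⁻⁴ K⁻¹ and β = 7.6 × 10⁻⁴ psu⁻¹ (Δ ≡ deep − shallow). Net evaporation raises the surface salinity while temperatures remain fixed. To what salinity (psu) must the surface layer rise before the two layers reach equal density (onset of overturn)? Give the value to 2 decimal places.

Neutral buoyancy requires −α(T_deep − T_surf) + β(S_deep − S_surf′) = 0.
S_surf′ = S_deep − (α/β)·ΔT = 34.62 − (1 × 10⁻⁴/7.6 × 10⁻⁴)·(-8.9) = 35.7911 psu.
Increase required: 35.7911 − 35.21 = 0.5811 psu.

35.79 psu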